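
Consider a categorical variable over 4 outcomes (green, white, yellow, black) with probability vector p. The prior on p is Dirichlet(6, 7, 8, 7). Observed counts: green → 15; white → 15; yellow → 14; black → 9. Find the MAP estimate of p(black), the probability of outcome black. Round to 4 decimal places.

The posterior is Dirichlet(αᵢ + nᵢ) = Dirichlet(21, 22, 22, 16).
For a Dirichlet(a₁,…,a_K) with all aᵢ > 1, the mode has j-th component (aⱼ − 1)/(Σaᵢ − K).
Here Σaᵢ = 81 and K = 4, so p(black) = (16 − 1)/(81 − 4) = 15/77 ≈ 0.1948.

MAP estimate of p(black) = 0.1948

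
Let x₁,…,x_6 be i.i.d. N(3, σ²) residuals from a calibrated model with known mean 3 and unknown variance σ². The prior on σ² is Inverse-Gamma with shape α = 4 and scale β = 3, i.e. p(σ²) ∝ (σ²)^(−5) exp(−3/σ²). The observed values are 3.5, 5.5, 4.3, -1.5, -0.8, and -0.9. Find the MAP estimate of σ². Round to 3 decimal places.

Sum of squared deviations about the known mean: SS = (3.5−3)² + (5.5−3)² + (4.3−3)² + (-1.5−3)² + (-0.8−3)² + (-0.9−3)² = 58.09.
The Normal likelihood contributes (σ²)^(−n/2) exp(−SS/(2σ²)), so the posterior is Inverse-Gamma(α + n/2, β + SS/2) = Inverse-Gamma(7, 32.045).
The mode of Inverse-Gamma(a, b) is b/(a+1) = 32.045/8 ≈ 4.006.

σ̂²_MAP = 4.006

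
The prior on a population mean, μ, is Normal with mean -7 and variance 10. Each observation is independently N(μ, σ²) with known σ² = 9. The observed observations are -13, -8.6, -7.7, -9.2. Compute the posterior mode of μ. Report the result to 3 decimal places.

μ̂_MAP = -9.143

n = 4; x̄ = ((-13) + (-8.6) + (-7.7) + (-9.2))/4 = -38.5/4 = -9.625.
For a Normal prior and Normal likelihood with known variance, the posterior is Normal; its mode equals its mean, the precision-weighted average.
Prior precision 1/σ₀² = 1/10 = 0.1; data precision n/σ² = 4/9.
μ̂ = (0.1·(-7) + (4/9)·(-9.625)) / (0.1 + 4/9) = (-224/45)/(49/90) = -64/7 ≈ -9.143.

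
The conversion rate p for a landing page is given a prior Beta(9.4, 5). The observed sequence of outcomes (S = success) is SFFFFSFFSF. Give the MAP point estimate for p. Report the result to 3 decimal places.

p̂_MAP = 0.509

Prior: Beta(9.4, 5).
Data: 3 successes in 10 trials (from the sequence). The binomial likelihood contributes p^3(1−p)^7, so the posterior is Beta(9.4+3, 5+7) = Beta(12.4, 12).
For Beta(a, b) with a, b > 1 the mode is (a−1)/(a+b−2) = 11.4/22.4 ≈ 0.509.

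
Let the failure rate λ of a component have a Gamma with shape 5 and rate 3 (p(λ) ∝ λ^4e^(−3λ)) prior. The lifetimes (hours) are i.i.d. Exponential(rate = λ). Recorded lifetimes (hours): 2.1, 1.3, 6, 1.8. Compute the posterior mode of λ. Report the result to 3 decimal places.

λ̂_MAP = 0.563

The Exponential(rate=λ) likelihood is ∝ λ^n e^(−λΣtᵢ). Here n = 4 and Σtᵢ = 2.1 + 1.3 + 6 + 1.8 = 11.2.
Posterior ∝ λ^4e^(−3λ) · λ^4e^(−11.2λ) = λ^8e^(−14.2λ), i.e. Gamma(9, 14.2).
Mode = (a−1)/b = 8/14.2 ≈ 0.563.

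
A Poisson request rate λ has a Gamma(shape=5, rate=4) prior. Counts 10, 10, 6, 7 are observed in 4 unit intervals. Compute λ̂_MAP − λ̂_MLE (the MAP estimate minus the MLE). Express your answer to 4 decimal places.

MAP − MLE = -3.6250

Σxᵢ = 33. Posterior is Gamma(38, 8); MAP = (38−1)/8 = 37/8 ≈ 4.62500.
MLE = x̄ = 33/4 ≈ 8.25000.
Difference = 37/8 − 33/4 = -29/8 ≈ -3.6250.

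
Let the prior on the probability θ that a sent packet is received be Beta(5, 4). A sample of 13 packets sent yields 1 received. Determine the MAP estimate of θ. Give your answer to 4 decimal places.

Prior: Beta(5, 4).
Data: 1 success in 13 trials. The binomial likelihood contributes θ(1−θ)^12, so the posterior is Beta(5+1, 4+12) = Beta(6, 16).
For Beta(a, b) with a, b > 1 the mode is (a−1)/(a+b−2) = 5/20 ≈ 0.2500.

θ̂_MAP = 0.2500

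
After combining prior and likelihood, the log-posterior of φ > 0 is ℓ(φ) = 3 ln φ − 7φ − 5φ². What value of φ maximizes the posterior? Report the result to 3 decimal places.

ℓ'(φ) = 3/φ − 7 − 10φ. Setting this to zero and multiplying by φ: 10φ² + 7φ − 3 = 0.
φ = (−7 + √(7² + 4·10·3)) / (2·10) = (−7 + √169) / 20 = (−7 + 13)/20 = 3/10.
ℓ''(φ) = −3/φ² − 10 < 0, confirming a maximum.

φ̂_MAP = 0.300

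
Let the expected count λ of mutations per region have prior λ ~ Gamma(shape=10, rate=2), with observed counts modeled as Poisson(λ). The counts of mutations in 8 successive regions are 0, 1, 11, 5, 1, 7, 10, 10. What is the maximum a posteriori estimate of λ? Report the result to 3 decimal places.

Σxᵢ = 0+1+11+5+1+7+10+10 = 45, with n = 8.
Posterior ∝ λ^9e^(−2λ) · λ^45e^(−8λ) = λ^54e^(−10λ), i.e. Gamma(shape=55, rate=10).
The mode of a Gamma(a, b) with a ≥ 1 (shape–rate) is (a−1)/b = 54/10 ≈ 5.400.

λ̂_MAP = 5.400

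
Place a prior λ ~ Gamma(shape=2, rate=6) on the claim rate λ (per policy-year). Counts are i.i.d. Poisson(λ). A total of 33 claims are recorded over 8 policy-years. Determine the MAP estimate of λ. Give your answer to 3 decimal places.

Σxᵢ = 33, n = 8.
Posterior ∝ λe^(−6λ) · λ^33e^(−8λ) = λ^34e^(−14λ), i.e. Gamma(shape=35, rate=14).
The mode of a Gamma(a, b) with a ≥ 1 (shape–rate) is (a−1)/b = 34/14 ≈ 2.429.

λ̂_MAP = 2.429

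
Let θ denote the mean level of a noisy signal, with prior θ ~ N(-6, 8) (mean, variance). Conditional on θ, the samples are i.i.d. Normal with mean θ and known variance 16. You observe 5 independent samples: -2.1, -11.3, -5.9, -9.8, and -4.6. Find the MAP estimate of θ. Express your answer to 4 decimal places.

n = 5; x̄ = ((-2.1) + (-11.3) + (-5.9) + (-9.8) + (-4.6))/5 = -33.7/5 = -6.74.
For a Normal prior and Normal likelihood with known variance, the posterior is Normal; its mode equals its mean, the precision-weighted average.
Prior precision 1/σ₀² = 1/8 = 0.125; data precision n/σ² = 5/16 = 0.3125.
θ̂ = (0.125·(-6) + 0.3125·(-6.74)) / (0.125 + 0.3125) = (-2.85625)/0.4375 = -457/70 ≈ -6.5286.

θ̂_MAP = -6.5286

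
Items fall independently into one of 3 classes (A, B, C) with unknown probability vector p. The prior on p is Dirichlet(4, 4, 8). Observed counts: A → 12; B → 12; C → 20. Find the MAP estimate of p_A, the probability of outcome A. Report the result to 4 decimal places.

MAP estimate of p_A = 0.2632

The posterior is Dirichlet(αᵢ + nᵢ) = Dirichlet(16, 16, 28).
For a Dirichlet(a₁,…,a_K) with all aᵢ > 1, the mode has j-th component (aⱼ − 1)/(Σaᵢ − K).
Here Σaᵢ = 60 and K = 3, so p_A = (16 − 1)/(60 − 3) = 15/57 ≈ 0.2632.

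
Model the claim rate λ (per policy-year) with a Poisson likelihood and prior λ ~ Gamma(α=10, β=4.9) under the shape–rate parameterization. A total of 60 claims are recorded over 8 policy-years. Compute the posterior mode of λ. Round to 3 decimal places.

λ̂_MAP = 5.349

Σxᵢ = 60, n = 8.
Posterior ∝ λ^9e^(−4.9λ) · λ^60e^(−8λ) = λ^69e^(−12.9λ), i.e. Gamma(shape=70, rate=12.9).
The mode of a Gamma(a, b) with a ≥ 1 (shape–rate) is (a−1)/b = 69/12.9 ≈ 5.349.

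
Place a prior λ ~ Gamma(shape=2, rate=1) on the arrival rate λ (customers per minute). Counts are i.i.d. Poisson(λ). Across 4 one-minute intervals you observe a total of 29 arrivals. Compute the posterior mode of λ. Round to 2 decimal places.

λ̂_MAP = 6.00

Σxᵢ = 29, n = 4.
Posterior ∝ λe^(−1λ) · λ^29e^(−4λ) = λ^30e^(−5λ), i.e. Gamma(shape=31, rate=5).
The mode of a Gamma(a, b) with a ≥ 1 (shape–rate) is (a−1)/b = 30/5 ≈ 6.00.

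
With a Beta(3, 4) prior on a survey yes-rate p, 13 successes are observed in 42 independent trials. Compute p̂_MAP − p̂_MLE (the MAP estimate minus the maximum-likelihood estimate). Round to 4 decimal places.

MAP − MLE = 0.0096

Posterior is Beta(16, 33); MAP = (16−1)/(49−2) = 15/47 ≈ 0.31915.
MLE ignores the prior: p̂_MLE = k/n = 13/42 ≈ 0.30952.
Difference = 15/47 − 13/42 = 19/1974 ≈ 0.0096.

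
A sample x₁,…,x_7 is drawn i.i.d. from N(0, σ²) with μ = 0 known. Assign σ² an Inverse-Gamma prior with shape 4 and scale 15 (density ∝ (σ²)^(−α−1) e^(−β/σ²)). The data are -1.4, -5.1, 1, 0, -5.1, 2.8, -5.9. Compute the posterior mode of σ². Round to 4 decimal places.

Sum of squared deviations about the known mean: SS = (-1.4−0)² + (-5.1−0)² + (1−0)² + (0−0)² + (-5.1−0)² + (2.8−0)² + (-5.9−0)² = 97.63.
The Normal likelihood contributes (σ²)^(−n/2) exp(−SS/(2σ²)), so the posterior is Inverse-Gamma(α + n/2, β + SS/2) = Inverse-Gamma(7.5, 63.815).
The mode of Inverse-Gamma(a, b) is b/(a+1) = 63.815/8.5 ≈ 7.5076.

σ̂²_MAP = 7.5076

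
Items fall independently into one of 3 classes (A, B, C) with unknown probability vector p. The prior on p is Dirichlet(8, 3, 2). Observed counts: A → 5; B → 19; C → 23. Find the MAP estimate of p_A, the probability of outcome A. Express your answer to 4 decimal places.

The posterior is Dirichlet(αᵢ + nᵢ) = Dirichlet(13, 22, 25).
For a Dirichlet(a₁,…,a_K) with all aᵢ > 1, the mode has j-th component (aⱼ − 1)/(Σaᵢ − K).
Here Σaᵢ = 60 and K = 3, so p_A = (13 − 1)/(60 − 3) = 12/57 ≈ 0.2105.

MAP estimate of p_A = 0.2105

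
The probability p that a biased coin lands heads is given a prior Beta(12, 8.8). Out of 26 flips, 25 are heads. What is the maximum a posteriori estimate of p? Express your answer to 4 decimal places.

Prior: Beta(12, 8.8).
Data: 25 successes in 26 trials. The binomial likelihood contributes p^25(1−p)^1, so the posterior is Beta(12+25, 8.8+1) = Beta(37, 9.8).
For Beta(a, b) with a, b > 1 the mode is (a−1)/(a+b−2) = 36/44.8 ≈ 0.8036.

p̂_MAP = 0.8036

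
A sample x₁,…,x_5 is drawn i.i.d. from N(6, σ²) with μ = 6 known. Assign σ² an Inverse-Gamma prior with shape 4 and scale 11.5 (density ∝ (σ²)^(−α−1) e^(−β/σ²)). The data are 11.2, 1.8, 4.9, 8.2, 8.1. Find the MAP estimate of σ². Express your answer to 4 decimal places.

σ̂²_MAP = 5.2093

Sum of squared deviations about the known mean: SS = (11.2−6)² + (1.8−6)² + (4.9−6)² + (8.2−6)² + (8.1−6)² = 55.14.
The Normal likelihood contributes (σ²)^(−n/2) exp(−SS/(2σ²)), so the posterior is Inverse-Gamma(α + n/2, β + SS/2) = Inverse-Gamma(6.5, 39.07).
The mode of Inverse-Gamma(a, b) is b/(a+1) = 39.07/7.5 ≈ 5.2093.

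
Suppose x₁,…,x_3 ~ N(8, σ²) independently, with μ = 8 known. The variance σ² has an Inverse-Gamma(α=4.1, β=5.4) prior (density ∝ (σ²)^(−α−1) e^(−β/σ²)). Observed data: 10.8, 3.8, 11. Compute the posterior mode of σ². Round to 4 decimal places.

σ̂²_MAP = 3.4303

Sum of squared deviations about the known mean: SS = (10.8−8)² + (3.8−8)² + (11−8)² = 34.48.
The Normal likelihood contributes (σ²)^(−n/2) exp(−SS/(2σ²)), so the posterior is Inverse-Gamma(α + n/2, β + SS/2) = Inverse-Gamma(5.6, 22.64).
The mode of Inverse-Gamma(a, b) is b/(a+1) = 22.64/6.6 ≈ 3.4303.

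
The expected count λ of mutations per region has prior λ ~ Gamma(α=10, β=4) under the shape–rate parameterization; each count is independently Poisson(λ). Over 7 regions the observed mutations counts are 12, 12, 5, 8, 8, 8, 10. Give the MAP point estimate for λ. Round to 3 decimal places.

Σxᵢ = 12+12+5+8+8+8+10 = 63, with n = 7.
Posterior ∝ λ^9e^(−4λ) · λ^63e^(−7λ) = λ^72e^(−11λ), i.e. Gamma(shape=73, rate=11).
The mode of a Gamma(a, b) with a ≥ 1 (shape–rate) is (a−1)/b = 72/11 ≈ 6.545.

λ̂_MAP = 6.545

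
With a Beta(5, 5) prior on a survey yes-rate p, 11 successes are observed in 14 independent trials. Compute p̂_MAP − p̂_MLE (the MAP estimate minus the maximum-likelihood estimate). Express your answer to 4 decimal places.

MAP − MLE = -0.1039

Posterior is Beta(16, 8); MAP = (16−1)/(24−2) = 15/22 ≈ 0.68182.
MLE ignores the prior: p̂_MLE = k/n = 11/14 ≈ 0.78571.
Difference = 15/22 − 11/14 = -8/77 ≈ -0.1039.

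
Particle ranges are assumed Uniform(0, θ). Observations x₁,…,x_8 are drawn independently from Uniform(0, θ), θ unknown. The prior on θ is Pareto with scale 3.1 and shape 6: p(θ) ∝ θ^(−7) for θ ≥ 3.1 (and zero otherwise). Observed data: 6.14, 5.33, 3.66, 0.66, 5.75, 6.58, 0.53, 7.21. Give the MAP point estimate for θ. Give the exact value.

θ̂_MAP = 7.21

The Uniform(0, θ) likelihood is θ^(−n) for θ ≥ max(xᵢ), zero otherwise. Here max(xᵢ) = 7.21.
Posterior ∝ θ^(−7) · θ^(−8) = θ^(−15) on θ ≥ max(3.1, 7.21) = 7.21.
This density is strictly decreasing in θ, so the posterior mode lies at the lower boundary of the support.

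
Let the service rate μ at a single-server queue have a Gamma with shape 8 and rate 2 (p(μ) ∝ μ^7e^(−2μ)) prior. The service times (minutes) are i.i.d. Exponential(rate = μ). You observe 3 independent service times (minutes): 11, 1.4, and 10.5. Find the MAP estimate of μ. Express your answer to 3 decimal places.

μ̂_MAP = 0.402

The Exponential(rate=μ) likelihood is ∝ μ^n e^(−μΣtᵢ). Here n = 3 and Σtᵢ = 11 + 1.4 + 10.5 = 22.9.
Posterior ∝ μ^7e^(−2μ) · μ^3e^(−22.9μ) = μ^10e^(−24.9μ), i.e. Gamma(11, 24.9).
Mode = (a−1)/b = 10/24.9 ≈ 0.402.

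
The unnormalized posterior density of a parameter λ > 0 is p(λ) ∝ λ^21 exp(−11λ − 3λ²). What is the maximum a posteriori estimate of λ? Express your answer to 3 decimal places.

λ̂_MAP = 1.167

ℓ'(λ) = 21/λ − 11 − 6λ. Setting this to zero and multiplying by λ: 6λ² + 11λ − 21 = 0.
λ = (−11 + √(11² + 4·6·21)) / (2·6) = (−11 + √625) / 12 = (−11 + 25)/12 = 7/6.
ℓ''(λ) = −21/λ² − 6 < 0, confirming a maximum.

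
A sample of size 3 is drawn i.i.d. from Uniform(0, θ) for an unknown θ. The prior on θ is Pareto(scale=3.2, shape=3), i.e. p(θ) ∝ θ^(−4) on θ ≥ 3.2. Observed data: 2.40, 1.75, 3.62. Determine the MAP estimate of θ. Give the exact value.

θ̂_MAP = 3.62

The Uniform(0, θ) likelihood is θ^(−n) for θ ≥ max(xᵢ), zero otherwise. Here max(xᵢ) = 3.62.
Posterior ∝ θ^(−4) · θ^(−3) = θ^(−7) on θ ≥ max(3.2, 3.62) = 3.62.
This density is strictly decreasing in θ, so the posterior mode lies at the lower boundary of the support.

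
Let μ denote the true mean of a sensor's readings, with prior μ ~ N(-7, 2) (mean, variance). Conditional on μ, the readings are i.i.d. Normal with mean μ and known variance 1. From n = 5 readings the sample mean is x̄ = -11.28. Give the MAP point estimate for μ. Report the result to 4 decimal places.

μ̂_MAP = -10.8909

n = 5, x̄ = -11.28.
For a Normal prior and Normal likelihood with known variance, the posterior is Normal; its mode equals its mean, the precision-weighted average.
Prior precision 1/σ₀² = 1/2 = 0.5; data precision n/σ² = 5/1 = 5.
μ̂ = (0.5·(-7) + 5·(-11.28)) / (0.5 + 5) = (-59.9)/5.5 = -599/55 ≈ -10.8909.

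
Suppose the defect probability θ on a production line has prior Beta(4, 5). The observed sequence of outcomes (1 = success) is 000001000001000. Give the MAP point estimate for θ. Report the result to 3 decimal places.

Prior: Beta(4, 5).
Data: 2 successes in 15 trials (from the sequence). The binomial likelihood contributes θ^2(1−θ)^13, so the posterior is Beta(4+2, 5+13) = Beta(6, 18).
For Beta(a, b) with a, b > 1 the mode is (a−1)/(a+b−2) = 5/22 ≈ 0.227.

θ̂_MAP = 0.227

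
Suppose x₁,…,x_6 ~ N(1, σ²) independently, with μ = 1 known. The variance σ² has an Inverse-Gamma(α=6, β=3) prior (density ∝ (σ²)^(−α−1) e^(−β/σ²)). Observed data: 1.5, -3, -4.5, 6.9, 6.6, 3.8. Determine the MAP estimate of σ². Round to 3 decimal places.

Sum of squared deviations about the known mean: SS = (1.5−1)² + (-3−1)² + (-4.5−1)² + (6.9−1)² + (6.6−1)² + (3.8−1)² = 120.51.
The Normal likelihood contributes (σ²)^(−n/2) exp(−SS/(2σ²)), so the posterior is Inverse-Gamma(α + n/2, β + SS/2) = Inverse-Gamma(9, 63.255).
The mode of Inverse-Gamma(a, b) is b/(a+1) = 63.255/10 ≈ 6.326.

σ̂²_MAP = 6.326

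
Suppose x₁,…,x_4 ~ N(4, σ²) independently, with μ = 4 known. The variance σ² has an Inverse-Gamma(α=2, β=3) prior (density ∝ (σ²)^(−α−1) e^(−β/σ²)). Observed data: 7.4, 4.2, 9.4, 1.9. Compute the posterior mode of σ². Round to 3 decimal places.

σ̂²_MAP = 5.117

Sum of squared deviations about the known mean: SS = (7.4−4)² + (4.2−4)² + (9.4−4)² + (1.9−4)² = 45.17.
The Normal likelihood contributes (σ²)^(−n/2) exp(−SS/(2σ²)), so the posterior is Inverse-Gamma(α + n/2, β + SS/2) = Inverse-Gamma(4, 25.585).
The mode of Inverse-Gamma(a, b) is b/(a+1) = 25.585/5 ≈ 5.117.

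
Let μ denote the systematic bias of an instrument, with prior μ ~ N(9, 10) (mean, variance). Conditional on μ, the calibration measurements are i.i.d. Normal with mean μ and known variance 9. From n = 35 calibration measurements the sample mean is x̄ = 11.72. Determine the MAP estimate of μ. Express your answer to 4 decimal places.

μ̂_MAP = 11.6518

n = 35, x̄ = 11.72.
For a Normal prior and Normal likelihood with known variance, the posterior is Normal; its mode equals its mean, the precision-weighted average.
Prior precision 1/σ₀² = 1/10 = 0.1; data precision n/σ² = 35/9.
μ̂ = (0.1·9 + (35/9)·11.72) / (0.1 + 35/9) = (4183/90)/(359/90) = 4183/359 ≈ 11.6518.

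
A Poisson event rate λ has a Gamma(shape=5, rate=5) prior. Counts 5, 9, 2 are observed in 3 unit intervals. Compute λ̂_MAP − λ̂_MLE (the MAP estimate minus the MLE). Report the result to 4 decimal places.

Σxᵢ = 16. Posterior is Gamma(21, 8); MAP = (21−1)/8 = 20/8 ≈ 2.50000.
MLE = x̄ = 16/3 ≈ 5.33333.
Difference = 20/8 − 16/3 = -17/6 ≈ -2.8333.

MAP − MLE = -2.8333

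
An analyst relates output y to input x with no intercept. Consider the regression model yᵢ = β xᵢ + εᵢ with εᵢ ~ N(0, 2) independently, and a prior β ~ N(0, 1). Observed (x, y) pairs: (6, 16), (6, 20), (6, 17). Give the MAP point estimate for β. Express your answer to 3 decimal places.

log p(β | y) = −Σ(yᵢ − βxᵢ)²/(2·2) − β²/(2·1) + const.
Setting the derivative to zero: Σxᵢ(yᵢ − βxᵢ)/2 − β/1 = 0, so β = Σxᵢyᵢ / (Σxᵢ² + σ²/τ²).
Σxᵢyᵢ = 6·16 + 6·20 + 6·17 = 318; Σxᵢ² = 108; σ²/τ² = 2.
β̂_MAP = 318 / (108 + 2) = 318/110 ≈ 2.891.

β̂_MAP = 2.891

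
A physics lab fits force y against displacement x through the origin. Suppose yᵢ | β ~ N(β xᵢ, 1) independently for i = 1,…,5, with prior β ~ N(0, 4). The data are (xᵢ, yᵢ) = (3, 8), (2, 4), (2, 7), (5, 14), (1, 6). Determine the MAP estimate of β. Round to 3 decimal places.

β̂_MAP = 2.821

log p(β | y) = −Σ(yᵢ − βxᵢ)²/(2·1) − β²/(2·4) + const.
Setting the derivative to zero: Σxᵢ(yᵢ − βxᵢ)/1 − β/4 = 0, so β = Σxᵢyᵢ / (Σxᵢ² + σ²/τ²).
Σxᵢyᵢ = 3·8 + 2·4 + 2·7 + 5·14 + 1·6 = 122; Σxᵢ² = 43; σ²/τ² = 0.25.
β̂_MAP = 122 / (43 + 0.25) = 122/43.25 ≈ 2.821.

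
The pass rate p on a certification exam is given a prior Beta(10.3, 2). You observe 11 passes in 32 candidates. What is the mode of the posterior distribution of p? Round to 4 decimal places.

Prior: Beta(10.3, 2).
Data: 11 successes in 32 trials. The binomial likelihood contributes p^11(1−p)^21, so the posterior is Beta(10.3+11, 2+21) = Beta(21.3, 23).
For Beta(a, b) with a, b > 1 the mode is (a−1)/(a+b−2) = 20.3/42.3 ≈ 0.4799.

p̂_MAP = 0.4799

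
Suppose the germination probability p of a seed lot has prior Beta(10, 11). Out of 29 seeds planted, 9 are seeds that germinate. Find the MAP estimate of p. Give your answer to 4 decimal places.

p̂_MAP = 0.3750

Prior: Beta(10, 11).
Data: 9 successes in 29 trials. The binomial likelihood contributes p^9(1−p)^20, so the posterior is Beta(10+9, 11+20) = Beta(19, 31).
For Beta(a, b) with a, b > 1 the mode is (a−1)/(a+b−2) = 18/48 ≈ 0.3750.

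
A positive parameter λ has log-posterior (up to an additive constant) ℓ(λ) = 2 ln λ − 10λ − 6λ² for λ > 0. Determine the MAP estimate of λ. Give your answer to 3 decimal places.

ℓ'(λ) = 2/λ − 10 − 12λ. Setting this to zero and multiplying by λ: 12λ² + 10λ − 2 = 0.
λ = (−10 + √(10² + 4·12·2)) / (2·12) = (−10 + √196) / 24 = (−10 + 14)/24 = 1/6.
ℓ''(λ) = −2/λ² − 12 < 0, confirming a maximum.

λ̂_MAP = 0.167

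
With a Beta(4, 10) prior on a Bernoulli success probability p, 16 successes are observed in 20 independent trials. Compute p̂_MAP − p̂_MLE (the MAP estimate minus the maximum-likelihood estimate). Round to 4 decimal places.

Posterior is Beta(20, 14); MAP = (20−1)/(34−2) = 19/32 ≈ 0.59375.
MLE ignores the prior: p̂_MLE = k/n = 16/20 ≈ 0.80000.
Difference = 19/32 − 16/20 = -33/160 ≈ -0.2063.

MAP − MLE = -0.2063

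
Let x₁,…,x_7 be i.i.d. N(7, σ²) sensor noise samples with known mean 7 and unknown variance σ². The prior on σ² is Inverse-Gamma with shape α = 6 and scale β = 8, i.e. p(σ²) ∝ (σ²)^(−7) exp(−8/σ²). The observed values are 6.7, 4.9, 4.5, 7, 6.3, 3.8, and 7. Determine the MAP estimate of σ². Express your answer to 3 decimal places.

σ̂²_MAP = 1.785

Sum of squared deviations about the known mean: SS = (6.7−7)² + (4.9−7)² + (4.5−7)² + (7−7)² + (6.3−7)² + (3.8−7)² + (7−7)² = 21.48.
The Normal likelihood contributes (σ²)^(−n/2) exp(−SS/(2σ²)), so the posterior is Inverse-Gamma(α + n/2, β + SS/2) = Inverse-Gamma(9.5, 18.74).
The mode of Inverse-Gamma(a, b) is b/(a+1) = 18.74/10.5 ≈ 1.785.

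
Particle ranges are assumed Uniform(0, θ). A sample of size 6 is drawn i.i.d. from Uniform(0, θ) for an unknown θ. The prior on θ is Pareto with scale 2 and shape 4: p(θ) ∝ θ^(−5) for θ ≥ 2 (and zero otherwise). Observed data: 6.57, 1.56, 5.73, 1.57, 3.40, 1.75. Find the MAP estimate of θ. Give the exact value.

The Uniform(0, θ) likelihood is θ^(−n) for θ ≥ max(xᵢ), zero otherwise. Here max(xᵢ) = 6.57.
Posterior ∝ θ^(−5) · θ^(−6) = θ^(−11) on θ ≥ max(2, 6.57) = 6.57.
This density is strictly decreasing in θ, so the posterior mode lies at the lower boundary of the support.

θ̂_MAP = 6.57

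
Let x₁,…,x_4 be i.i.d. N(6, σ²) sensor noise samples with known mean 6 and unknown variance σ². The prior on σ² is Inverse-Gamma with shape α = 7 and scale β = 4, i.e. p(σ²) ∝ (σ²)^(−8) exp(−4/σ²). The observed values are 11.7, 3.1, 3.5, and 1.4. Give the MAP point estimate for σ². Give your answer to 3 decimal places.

Sum of squared deviations about the known mean: SS = (11.7−6)² + (3.1−6)² + (3.5−6)² + (1.4−6)² = 68.31.
The Normal likelihood contributes (σ²)^(−n/2) exp(−SS/(2σ²)), so the posterior is Inverse-Gamma(α + n/2, β + SS/2) = Inverse-Gamma(9, 38.155).
The mode of Inverse-Gamma(a, b) is b/(a+1) = 38.155/10 ≈ 3.816.

σ̂²_MAP = 3.816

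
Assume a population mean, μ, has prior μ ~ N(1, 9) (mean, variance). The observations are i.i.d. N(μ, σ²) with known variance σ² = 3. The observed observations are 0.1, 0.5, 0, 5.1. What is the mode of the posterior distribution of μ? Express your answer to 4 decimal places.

n = 4; x̄ = (0.1 + 0.5 + 0 + 5.1)/4 = 5.7/4 = 1.425.
For a Normal prior and Normal likelihood with known variance, the posterior is Normal; its mode equals its mean, the precision-weighted average.
Prior precision 1/σ₀² = 1/9; data precision n/σ² = 4/3.
μ̂ = ((1/9)·1 + (4/3)·1.425) / (1/9 + 4/3) = (181/90)/(13/9) = 181/130 ≈ 1.3923.

μ̂_MAP = 1.3923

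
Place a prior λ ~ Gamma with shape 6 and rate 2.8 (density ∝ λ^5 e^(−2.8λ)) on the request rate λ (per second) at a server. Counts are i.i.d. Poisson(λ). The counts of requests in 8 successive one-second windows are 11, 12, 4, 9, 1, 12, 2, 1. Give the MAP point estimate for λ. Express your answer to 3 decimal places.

λ̂_MAP = 5.278

Σxᵢ = 11+12+4+9+1+12+2+1 = 52, with n = 8.
Posterior ∝ λ^5e^(−2.8λ) · λ^52e^(−8λ) = λ^57e^(−10.8λ), i.e. Gamma(shape=58, rate=10.8).
The mode of a Gamma(a, b) with a ≥ 1 (shape–rate) is (a−1)/b = 57/10.8 ≈ 5.278.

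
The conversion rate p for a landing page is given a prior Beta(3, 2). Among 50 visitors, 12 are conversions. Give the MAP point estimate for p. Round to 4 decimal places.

p̂_MAP = 0.2642

Prior: Beta(3, 2).
Data: 12 successes in 50 trials. The binomial likelihood contributes p^12(1−p)^38, so the posterior is Beta(3+12, 2+38) = Beta(15, 40).
For Beta(a, b) with a, b > 1 the mode is (a−1)/(a+b−2) = 14/53 ≈ 0.2642.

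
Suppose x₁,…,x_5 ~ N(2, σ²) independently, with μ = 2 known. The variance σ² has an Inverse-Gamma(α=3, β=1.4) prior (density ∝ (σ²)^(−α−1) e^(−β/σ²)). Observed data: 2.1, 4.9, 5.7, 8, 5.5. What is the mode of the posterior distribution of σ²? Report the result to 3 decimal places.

Sum of squared deviations about the known mean: SS = (2.1−2)² + (4.9−2)² + (5.7−2)² + (8−2)² + (5.5−2)² = 70.36.
The Normal likelihood contributes (σ²)^(−n/2) exp(−SS/(2σ²)), so the posterior is Inverse-Gamma(α + n/2, β + SS/2) = Inverse-Gamma(5.5, 36.58).
The mode of Inverse-Gamma(a, b) is b/(a+1) = 36.58/6.5 ≈ 5.628.

σ̂²_MAP = 5.628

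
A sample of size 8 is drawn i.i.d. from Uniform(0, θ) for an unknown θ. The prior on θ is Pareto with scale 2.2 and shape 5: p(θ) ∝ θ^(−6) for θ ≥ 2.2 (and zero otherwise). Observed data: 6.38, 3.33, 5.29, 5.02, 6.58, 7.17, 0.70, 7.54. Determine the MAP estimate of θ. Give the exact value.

The Uniform(0, θ) likelihood is θ^(−n) for θ ≥ max(xᵢ), zero otherwise. Here max(xᵢ) = 7.54.
Posterior ∝ θ^(−6) · θ^(−8) = θ^(−14) on θ ≥ max(2.2, 7.54) = 7.54.
This density is strictly decreasing in θ, so the posterior mode lies at the lower boundary of the support.

θ̂_MAP = 7.54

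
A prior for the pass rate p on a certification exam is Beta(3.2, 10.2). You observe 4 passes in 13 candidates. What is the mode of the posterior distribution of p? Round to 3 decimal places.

Prior: Beta(3.2, 10.2).
Data: 4 successes in 13 trials. The binomial likelihood contributes p^4(1−p)^9, so the posterior is Beta(3.2+4, 10.2+9) = Beta(7.2, 19.2).
For Beta(a, b) with a, b > 1 the mode is (a−1)/(a+b−2) = 6.2/24.4 ≈ 0.254.

p̂_MAP = 0.254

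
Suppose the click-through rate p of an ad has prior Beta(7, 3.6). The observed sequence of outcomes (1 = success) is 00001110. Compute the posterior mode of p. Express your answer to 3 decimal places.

p̂_MAP = 0.542

Prior: Beta(7, 3.6).
Data: 3 successes in 8 trials (from the sequence). The binomial likelihood contributes p^3(1−p)^5, so the posterior is Beta(7+3, 3.6+5) = Beta(10, 8.6).
For Beta(a, b) with a, b > 1 the mode is (a−1)/(a+b−2) = 9/16.6 ≈ 0.542.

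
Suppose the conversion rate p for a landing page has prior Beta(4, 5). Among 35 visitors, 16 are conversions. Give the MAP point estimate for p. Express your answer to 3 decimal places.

p̂_MAP = 0.452

Prior: Beta(4, 5).
Data: 16 successes in 35 trials. The binomial likelihood contributes p^16(1−p)^19, so the posterior is Beta(4+16, 5+19) = Beta(20, 24).
For Beta(a, b) with a, b > 1 the mode is (a−1)/(a+b−2) = 19/42 ≈ 0.452.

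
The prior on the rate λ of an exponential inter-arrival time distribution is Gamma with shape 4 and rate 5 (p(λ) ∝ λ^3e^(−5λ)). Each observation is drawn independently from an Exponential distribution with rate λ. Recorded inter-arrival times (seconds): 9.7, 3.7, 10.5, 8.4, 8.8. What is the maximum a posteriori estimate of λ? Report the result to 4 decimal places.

λ̂_MAP = 0.1735

The Exponential(rate=λ) likelihood is ∝ λ^n e^(−λΣtᵢ). Here n = 5 and Σtᵢ = 9.7 + 3.7 + 10.5 + 8.4 + 8.8 = 41.1.
Posterior ∝ λ^3e^(−5λ) · λ^5e^(−41.1λ) = λ^8e^(−46.1λ), i.e. Gamma(9, 46.1).
Mode = (a−1)/b = 8/46.1 ≈ 0.1735.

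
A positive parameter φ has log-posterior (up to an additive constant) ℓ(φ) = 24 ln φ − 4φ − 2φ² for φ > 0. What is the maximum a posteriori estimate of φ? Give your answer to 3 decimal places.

φ̂_MAP = 2.000

ℓ'(φ) = 24/φ − 4 − 4φ. Setting this to zero and multiplying by φ: 4φ² + 4φ − 24 = 0.
φ = (−4 + √(4² + 4·4·24)) / (2·4) = (−4 + √400) / 8 = (−4 + 20)/8 = 2.
ℓ''(φ) = −24/φ² − 4 < 0, confirming a maximum.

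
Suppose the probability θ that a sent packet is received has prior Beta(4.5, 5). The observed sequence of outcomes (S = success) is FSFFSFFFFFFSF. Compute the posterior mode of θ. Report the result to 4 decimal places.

θ̂_MAP = 0.3171

Prior: Beta(4.5, 5).
Data: 3 successes in 13 trials (from the sequence). The binomial likelihood contributes θ^3(1−θ)^10, so the posterior is Beta(4.5+3, 5+10) = Beta(7.5, 15).
For Beta(a, b) with a, b > 1 the mode is (a−1)/(a+b−2) = 6.5/20.5 ≈ 0.3171.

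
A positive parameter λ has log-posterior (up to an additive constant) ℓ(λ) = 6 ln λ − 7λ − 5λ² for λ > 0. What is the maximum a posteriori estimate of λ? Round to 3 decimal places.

λ̂_MAP = 0.500

ℓ'(λ) = 6/λ − 7 − 10λ. Setting this to zero and multiplying by λ: 10λ² + 7λ − 6 = 0.
λ = (−7 + √(7² + 4·10·6)) / (2·10) = (−7 + √289) / 20 = (−7 + 17)/20 = 1/2.
ℓ''(λ) = −6/λ² − 10 < 0, confirming a maximum.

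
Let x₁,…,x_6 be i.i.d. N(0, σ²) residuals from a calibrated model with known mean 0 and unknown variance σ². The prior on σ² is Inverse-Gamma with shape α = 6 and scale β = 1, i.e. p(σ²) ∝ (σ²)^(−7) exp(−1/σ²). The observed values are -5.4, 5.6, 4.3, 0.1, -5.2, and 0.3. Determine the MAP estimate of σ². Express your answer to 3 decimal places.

σ̂²_MAP = 5.408

Sum of squared deviations about the known mean: SS = (-5.4−0)² + (5.6−0)² + (4.3−0)² + (0.1−0)² + (-5.2−0)² + (0.3−0)² = 106.15.
The Normal likelihood contributes (σ²)^(−n/2) exp(−SS/(2σ²)), so the posterior is Inverse-Gamma(α + n/2, β + SS/2) = Inverse-Gamma(9, 54.075).
The mode of Inverse-Gamma(a, b) is b/(a+1) = 54.075/10 ≈ 5.408.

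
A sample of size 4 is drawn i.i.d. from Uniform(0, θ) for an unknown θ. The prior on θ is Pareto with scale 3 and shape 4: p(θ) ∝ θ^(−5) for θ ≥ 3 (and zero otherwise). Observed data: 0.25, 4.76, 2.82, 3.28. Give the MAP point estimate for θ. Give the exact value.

The Uniform(0, θ) likelihood is θ^(−n) for θ ≥ max(xᵢ), zero otherwise. Here max(xᵢ) = 4.76.
Posterior ∝ θ^(−5) · θ^(−4) = θ^(−9) on θ ≥ max(3, 4.76) = 4.76.
This density is strictly decreasing in θ, so the posterior mode lies at the lower boundary of the support.

θ̂_MAP = 4.76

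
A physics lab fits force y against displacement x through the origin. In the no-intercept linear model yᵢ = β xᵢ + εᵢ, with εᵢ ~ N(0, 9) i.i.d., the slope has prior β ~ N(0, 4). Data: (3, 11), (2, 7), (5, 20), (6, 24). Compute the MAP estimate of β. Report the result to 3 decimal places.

log p(β | y) = −Σ(yᵢ − βxᵢ)²/(2·9) − β²/(2·4) + const.
Setting the derivative to zero: Σxᵢ(yᵢ − βxᵢ)/9 − β/4 = 0, so β = Σxᵢyᵢ / (Σxᵢ² + σ²/τ²).
Σxᵢyᵢ = 3·11 + 2·7 + 5·20 + 6·24 = 291; Σxᵢ² = 74; σ²/τ² = 2.25.
β̂_MAP = 291 / (74 + 2.25) = 291/76.25 ≈ 3.816.

β̂_MAP = 3.816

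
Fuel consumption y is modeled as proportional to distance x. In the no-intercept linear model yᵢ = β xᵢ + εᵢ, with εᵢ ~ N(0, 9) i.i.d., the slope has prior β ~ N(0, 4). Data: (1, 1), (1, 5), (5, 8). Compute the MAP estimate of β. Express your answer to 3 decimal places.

log p(β | y) = −Σ(yᵢ − βxᵢ)²/(2·9) − β²/(2·4) + const.
Setting the derivative to zero: Σxᵢ(yᵢ − βxᵢ)/9 − β/4 = 0, so β = Σxᵢyᵢ / (Σxᵢ² + σ²/τ²).
Σxᵢyᵢ = 1·1 + 1·5 + 5·8 = 46; Σxᵢ² = 27; σ²/τ² = 2.25.
β̂_MAP = 46 / (27 + 2.25) = 46/29.25 ≈ 1.573.

β̂_MAP = 1.573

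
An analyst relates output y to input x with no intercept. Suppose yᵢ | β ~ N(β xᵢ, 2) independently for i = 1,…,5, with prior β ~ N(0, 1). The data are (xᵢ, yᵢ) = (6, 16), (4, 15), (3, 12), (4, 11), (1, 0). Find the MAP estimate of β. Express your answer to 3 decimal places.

β̂_MAP = 2.950

log p(β | y) = −Σ(yᵢ − βxᵢ)²/(2·2) − β²/(2·1) + const.
Setting the derivative to zero: Σxᵢ(yᵢ − βxᵢ)/2 − β/1 = 0, so β = Σxᵢyᵢ / (Σxᵢ² + σ²/τ²).
Σxᵢyᵢ = 6·16 + 4·15 + 3·12 + 4·11 + 1·0 = 236; Σxᵢ² = 78; σ²/τ² = 2.
β̂_MAP = 236 / (78 + 2) = 236/80 ≈ 2.950.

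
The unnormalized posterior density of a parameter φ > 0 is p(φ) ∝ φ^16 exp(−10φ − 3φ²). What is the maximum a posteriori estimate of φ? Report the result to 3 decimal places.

ℓ'(φ) = 16/φ − 10 − 6φ. Setting this to zero and multiplying by φ: 6φ² + 10φ − 16 = 0.
φ = (−10 + √(10² + 4·6·16)) / (2·6) = (−10 + √484) / 12 = (−10 + 22)/12 = 1.
ℓ''(φ) = −16/φ² − 6 < 0, confirming a maximum.

φ̂_MAP = 1.000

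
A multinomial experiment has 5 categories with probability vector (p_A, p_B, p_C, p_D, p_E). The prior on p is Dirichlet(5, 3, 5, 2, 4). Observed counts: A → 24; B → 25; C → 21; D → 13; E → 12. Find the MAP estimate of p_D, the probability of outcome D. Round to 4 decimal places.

The posterior is Dirichlet(αᵢ + nᵢ) = Dirichlet(29, 28, 26, 15, 16).
For a Dirichlet(a₁,…,a_K) with all aᵢ > 1, the mode has j-th component (aⱼ − 1)/(Σaᵢ − K).
Here Σaᵢ = 114 and K = 5, so p_D = (15 − 1)/(114 − 5) = 14/109 ≈ 0.1284.

MAP estimate of p_D = 0.1284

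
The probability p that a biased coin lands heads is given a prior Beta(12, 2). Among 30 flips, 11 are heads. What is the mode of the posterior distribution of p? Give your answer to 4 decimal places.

Prior: Beta(12, 2).
Data: 11 successes in 30 trials. The binomial likelihood contributes p^11(1−p)^19, so the posterior is Beta(12+11, 2+19) = Beta(23, 21).
For Beta(a, b) with a, b > 1 the mode is (a−1)/(a+b−2) = 22/42 ≈ 0.5238.

p̂_MAP = 0.5238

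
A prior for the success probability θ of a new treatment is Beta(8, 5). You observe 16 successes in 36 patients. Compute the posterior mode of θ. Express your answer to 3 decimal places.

Prior: Beta(8, 5).
Data: 16 successes in 36 trials. The binomial likelihood contributes θ^16(1−θ)^20, so the posterior is Beta(8+16, 5+20) = Beta(24, 25).
For Beta(a, b) with a, b > 1 the mode is (a−1)/(a+b−2) = 23/47 ≈ 0.489.

θ̂_MAP = 0.489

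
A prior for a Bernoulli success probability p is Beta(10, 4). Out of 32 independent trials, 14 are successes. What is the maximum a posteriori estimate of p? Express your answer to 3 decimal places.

p̂_MAP = 0.523

Prior: Beta(10, 4).
Data: 14 successes in 32 trials. The binomial likelihood contributes p^14(1−p)^18, so the posterior is Beta(10+14, 4+18) = Beta(24, 22).
For Beta(a, b) with a, b > 1 the mode is (a−1)/(a+b−2) = 23/44 ≈ 0.523.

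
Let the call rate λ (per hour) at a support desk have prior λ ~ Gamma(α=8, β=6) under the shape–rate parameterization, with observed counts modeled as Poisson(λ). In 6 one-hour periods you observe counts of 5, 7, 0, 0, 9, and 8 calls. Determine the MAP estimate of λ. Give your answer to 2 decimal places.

Σxᵢ = 5+7+0+0+9+8 = 29, with n = 6.
Posterior ∝ λ^7e^(−6λ) · λ^29e^(−6λ) = λ^36e^(−12λ), i.e. Gamma(shape=37, rate=12).
The mode of a Gamma(a, b) with a ≥ 1 (shape–rate) is (a−1)/b = 36/12 ≈ 3.00.

λ̂_MAP = 3.00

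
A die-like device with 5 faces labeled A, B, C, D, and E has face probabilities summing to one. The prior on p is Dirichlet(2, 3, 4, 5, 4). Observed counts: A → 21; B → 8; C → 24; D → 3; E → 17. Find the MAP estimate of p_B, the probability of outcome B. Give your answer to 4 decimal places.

The posterior is Dirichlet(αᵢ + nᵢ) = Dirichlet(23, 11, 28, 8, 21).
For a Dirichlet(a₁,…,a_K) with all aᵢ > 1, the mode has j-th component (aⱼ − 1)/(Σaᵢ − K).
Here Σaᵢ = 91 and K = 5, so p_B = (11 − 1)/(91 − 5) = 10/86 ≈ 0.1163.

MAP estimate of p_B = 0.1163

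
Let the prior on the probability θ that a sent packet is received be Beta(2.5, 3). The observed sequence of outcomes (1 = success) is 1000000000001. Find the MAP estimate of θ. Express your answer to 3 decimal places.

Prior: Beta(2.5, 3).
Data: 2 successes in 13 trials (from the sequence). The binomial likelihood contributes θ^2(1−θ)^11, so the posterior is Beta(2.5+2, 3+11) = Beta(4.5, 14).
For Beta(a, b) with a, b > 1 the mode is (a−1)/(a+b−2) = 3.5/16.5 ≈ 0.212.

θ̂_MAP = 0.212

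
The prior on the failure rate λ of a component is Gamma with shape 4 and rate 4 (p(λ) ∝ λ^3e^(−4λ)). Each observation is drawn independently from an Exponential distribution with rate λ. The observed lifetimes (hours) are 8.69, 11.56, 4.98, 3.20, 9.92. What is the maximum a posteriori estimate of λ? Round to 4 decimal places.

The Exponential(rate=λ) likelihood is ∝ λ^n e^(−λΣtᵢ). Here n = 5 and Σtᵢ = 8.69 + 11.56 + 4.98 + 3.20 + 9.92 = 38.35.
Posterior ∝ λ^3e^(−4λ) · λ^5e^(−38.35λ) = λ^8e^(−42.35λ), i.e. Gamma(9, 42.35).
Mode = (a−1)/b = 8/42.35 ≈ 0.1889.

λ̂_MAP = 0.1889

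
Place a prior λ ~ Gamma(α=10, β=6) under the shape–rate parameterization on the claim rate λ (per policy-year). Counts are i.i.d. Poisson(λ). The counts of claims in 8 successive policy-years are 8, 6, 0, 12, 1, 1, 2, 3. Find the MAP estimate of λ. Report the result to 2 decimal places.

λ̂_MAP = 3.00

Σxᵢ = 8+6+0+12+1+1+2+3 = 33, with n = 8.
Posterior ∝ λ^9e^(−6λ) · λ^33e^(−8λ) = λ^42e^(−14λ), i.e. Gamma(shape=43, rate=14).
The mode of a Gamma(a, b) with a ≥ 1 (shape–rate) is (a−1)/b = 42/14 ≈ 3.00.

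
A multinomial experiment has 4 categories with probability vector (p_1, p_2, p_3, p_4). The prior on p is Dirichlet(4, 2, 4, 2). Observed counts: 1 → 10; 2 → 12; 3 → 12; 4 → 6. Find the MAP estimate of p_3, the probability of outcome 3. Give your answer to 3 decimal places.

The posterior is Dirichlet(αᵢ + nᵢ) = Dirichlet(14, 14, 16, 8).
For a Dirichlet(a₁,…,a_K) with all aᵢ > 1, the mode has j-th component (aⱼ − 1)/(Σaᵢ − K).
Here Σaᵢ = 52 and K = 4, so p_3 = (16 − 1)/(52 − 4) = 15/48 ≈ 0.313.

MAP estimate: 0.313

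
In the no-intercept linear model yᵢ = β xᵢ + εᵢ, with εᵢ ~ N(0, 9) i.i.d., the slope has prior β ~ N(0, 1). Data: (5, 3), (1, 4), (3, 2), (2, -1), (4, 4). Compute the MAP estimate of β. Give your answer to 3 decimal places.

β̂_MAP = 0.609

log p(β | y) = −Σ(yᵢ − βxᵢ)²/(2·9) − β²/(2·1) + const.
Setting the derivative to zero: Σxᵢ(yᵢ − βxᵢ)/9 − β/1 = 0, so β = Σxᵢyᵢ / (Σxᵢ² + σ²/τ²).
Σxᵢyᵢ = 5·3 + 1·4 + 3·2 + 2·(-1) + 4·4 = 39; Σxᵢ² = 55; σ²/τ² = 9.
β̂_MAP = 39 / (55 + 9) = 39/64 ≈ 0.609.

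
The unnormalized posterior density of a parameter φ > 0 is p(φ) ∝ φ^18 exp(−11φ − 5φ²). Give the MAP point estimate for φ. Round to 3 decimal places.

ℓ'(φ) = 18/φ − 11 − 10φ. Setting this to zero and multiplying by φ: 10φ² + 11φ − 18 = 0.
φ = (−11 + √(11² + 4·10·18)) / (2·10) = (−11 + √841) / 20 = (−11 + 29)/20 = 9/10.
ℓ''(φ) = −18/φ² − 10 < 0, confirming a maximum.

φ̂_MAP = 0.900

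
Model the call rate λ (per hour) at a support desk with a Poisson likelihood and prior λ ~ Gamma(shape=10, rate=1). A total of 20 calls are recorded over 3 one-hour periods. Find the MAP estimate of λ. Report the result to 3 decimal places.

λ̂_MAP = 7.250

Σxᵢ = 20, n = 3.
Posterior ∝ λ^9e^(−1λ) · λ^20e^(−3λ) = λ^29e^(−4λ), i.e. Gamma(shape=30, rate=4).
The mode of a Gamma(a, b) with a ≥ 1 (shape–rate) is (a−1)/b = 29/4 ≈ 7.250.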